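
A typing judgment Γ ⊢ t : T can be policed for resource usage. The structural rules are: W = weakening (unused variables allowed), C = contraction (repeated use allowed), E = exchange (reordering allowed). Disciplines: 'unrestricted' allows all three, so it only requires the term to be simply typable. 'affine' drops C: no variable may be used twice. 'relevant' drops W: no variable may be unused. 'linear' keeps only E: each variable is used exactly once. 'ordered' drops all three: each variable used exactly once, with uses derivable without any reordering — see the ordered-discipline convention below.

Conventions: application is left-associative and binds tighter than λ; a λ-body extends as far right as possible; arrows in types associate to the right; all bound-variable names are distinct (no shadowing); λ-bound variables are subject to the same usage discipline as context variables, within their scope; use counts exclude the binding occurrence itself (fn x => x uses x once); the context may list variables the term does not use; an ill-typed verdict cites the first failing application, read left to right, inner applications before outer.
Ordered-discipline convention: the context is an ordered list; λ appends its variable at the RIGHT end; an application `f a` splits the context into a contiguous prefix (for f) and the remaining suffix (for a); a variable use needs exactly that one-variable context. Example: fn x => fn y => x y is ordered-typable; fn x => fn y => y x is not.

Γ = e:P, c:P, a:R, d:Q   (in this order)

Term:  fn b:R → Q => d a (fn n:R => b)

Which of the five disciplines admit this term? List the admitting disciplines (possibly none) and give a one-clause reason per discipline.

accepted by: none
counts: e: 0×, c: 0×, a: 1×, d: 1×, b [bound]: 1×, n [bound]: 0×
left-to-right use order: d, a, b
typing: ill-typed: applying a non-function (Q)
ordered: ✗ — the type mismatch rejects it
linear: ✗ — not simply typable
affine: ✗ — fails simple typing
relevant: ✗ — a type mismatch blocks all five
unrestricted: ✗ — the type mismatch rejects it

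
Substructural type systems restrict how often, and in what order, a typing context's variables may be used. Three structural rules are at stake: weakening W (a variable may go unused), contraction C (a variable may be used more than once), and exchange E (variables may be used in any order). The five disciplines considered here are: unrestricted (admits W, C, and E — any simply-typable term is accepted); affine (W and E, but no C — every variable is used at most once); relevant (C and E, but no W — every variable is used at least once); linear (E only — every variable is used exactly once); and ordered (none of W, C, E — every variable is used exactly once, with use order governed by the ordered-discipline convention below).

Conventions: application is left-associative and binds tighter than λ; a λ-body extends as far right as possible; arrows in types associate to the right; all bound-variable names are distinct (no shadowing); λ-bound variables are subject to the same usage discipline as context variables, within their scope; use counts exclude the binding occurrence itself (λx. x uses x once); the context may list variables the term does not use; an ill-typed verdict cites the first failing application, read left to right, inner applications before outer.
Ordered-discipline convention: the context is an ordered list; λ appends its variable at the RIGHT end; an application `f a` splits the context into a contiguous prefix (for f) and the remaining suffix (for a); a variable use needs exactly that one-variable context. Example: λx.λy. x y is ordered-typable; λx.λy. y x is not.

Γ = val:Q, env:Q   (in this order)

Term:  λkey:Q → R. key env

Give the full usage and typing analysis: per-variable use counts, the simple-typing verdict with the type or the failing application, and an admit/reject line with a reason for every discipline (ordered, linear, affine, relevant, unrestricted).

use counts: val ×0; env ×1; key (bound) ×1
use order (left to right): key, env
typing: the term checks, with type (Q → R) → R
ordered: ✗ — val never used (weakening)
linear: ✗ — val never used (weakening)
affine: ✓ — none of val, env, key used more than once
relevant: ✗ — val never used (weakening)
unrestricted: ✓ — simply typable at (Q → R) → R; W, C, E all held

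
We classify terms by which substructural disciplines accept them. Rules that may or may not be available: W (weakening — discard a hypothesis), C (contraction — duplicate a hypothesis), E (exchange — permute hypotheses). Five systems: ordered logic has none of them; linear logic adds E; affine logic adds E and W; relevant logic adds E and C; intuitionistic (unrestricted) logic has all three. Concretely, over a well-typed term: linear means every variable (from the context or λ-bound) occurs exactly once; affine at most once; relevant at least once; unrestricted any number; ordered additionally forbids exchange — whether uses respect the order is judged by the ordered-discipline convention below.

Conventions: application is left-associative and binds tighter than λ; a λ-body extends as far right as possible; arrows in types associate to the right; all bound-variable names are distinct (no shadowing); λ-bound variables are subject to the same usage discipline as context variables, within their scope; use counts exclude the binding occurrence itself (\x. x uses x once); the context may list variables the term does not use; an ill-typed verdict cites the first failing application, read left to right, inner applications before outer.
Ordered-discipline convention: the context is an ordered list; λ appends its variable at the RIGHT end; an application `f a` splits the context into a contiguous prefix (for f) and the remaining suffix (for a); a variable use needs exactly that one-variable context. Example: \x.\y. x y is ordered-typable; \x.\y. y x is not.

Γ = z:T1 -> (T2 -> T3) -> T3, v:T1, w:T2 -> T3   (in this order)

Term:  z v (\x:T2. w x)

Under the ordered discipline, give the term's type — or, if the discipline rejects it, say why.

term : T3
usage: z: 1×, v: 1×, w: 1×, x [bound]: 1×
order of uses: z, v, w, x
typing: ✓ — T3
across the five disciplines: ordered ✓; linear ✓; affine ✓; relevant ✓; unrestricted ✓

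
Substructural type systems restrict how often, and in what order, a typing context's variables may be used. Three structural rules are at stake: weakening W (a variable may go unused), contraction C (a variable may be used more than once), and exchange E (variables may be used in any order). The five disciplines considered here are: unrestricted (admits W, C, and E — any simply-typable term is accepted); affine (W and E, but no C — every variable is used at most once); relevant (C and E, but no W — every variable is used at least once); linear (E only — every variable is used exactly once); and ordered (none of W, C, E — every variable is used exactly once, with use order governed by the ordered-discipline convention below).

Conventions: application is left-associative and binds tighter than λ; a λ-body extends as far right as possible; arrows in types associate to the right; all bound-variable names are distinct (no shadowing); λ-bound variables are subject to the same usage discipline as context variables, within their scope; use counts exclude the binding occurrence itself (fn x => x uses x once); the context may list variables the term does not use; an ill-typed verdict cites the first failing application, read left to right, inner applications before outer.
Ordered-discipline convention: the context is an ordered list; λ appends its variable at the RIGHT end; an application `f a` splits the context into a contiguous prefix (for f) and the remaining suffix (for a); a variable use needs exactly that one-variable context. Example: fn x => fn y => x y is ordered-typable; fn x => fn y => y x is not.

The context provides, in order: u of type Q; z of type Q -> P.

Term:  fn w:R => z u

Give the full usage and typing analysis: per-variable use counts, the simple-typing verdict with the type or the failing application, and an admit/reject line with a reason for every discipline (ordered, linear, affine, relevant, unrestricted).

counts: u: 1×; z: 1×; w [bound]: 0×
use order (left to right): z, u
typing: ✓ — R -> P
ordered: ✗, w left unused
linear: ✗, w left unused
affine: ✓, at most one use each (u, z, w)
relevant: ✗, w left unused
unrestricted: ✓, simply typable at R -> P; W, C, E all held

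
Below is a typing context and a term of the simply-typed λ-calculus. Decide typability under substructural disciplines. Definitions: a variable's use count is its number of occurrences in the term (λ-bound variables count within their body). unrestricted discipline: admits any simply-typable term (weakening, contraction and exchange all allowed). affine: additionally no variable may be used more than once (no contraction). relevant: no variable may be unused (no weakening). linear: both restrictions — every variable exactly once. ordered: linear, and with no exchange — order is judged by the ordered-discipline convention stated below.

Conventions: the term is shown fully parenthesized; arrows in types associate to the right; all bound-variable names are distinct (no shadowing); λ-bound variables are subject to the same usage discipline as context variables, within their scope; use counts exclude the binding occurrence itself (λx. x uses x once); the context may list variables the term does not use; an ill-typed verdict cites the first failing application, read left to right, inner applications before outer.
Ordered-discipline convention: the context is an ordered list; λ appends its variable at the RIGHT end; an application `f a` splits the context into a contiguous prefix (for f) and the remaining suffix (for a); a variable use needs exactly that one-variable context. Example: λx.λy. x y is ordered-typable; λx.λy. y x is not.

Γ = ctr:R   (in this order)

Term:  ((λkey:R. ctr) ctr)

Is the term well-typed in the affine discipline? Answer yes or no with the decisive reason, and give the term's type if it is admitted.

no — ctr ×2 used more than once (contraction)
counts: ctr=2; key (λ-bound)=0
use order (left to right): ctr, ctr
typing: the term checks, with type R
summary: ordered ✗ | linear ✗ | affine ✗ | relevant ✗ | unrestricted ✓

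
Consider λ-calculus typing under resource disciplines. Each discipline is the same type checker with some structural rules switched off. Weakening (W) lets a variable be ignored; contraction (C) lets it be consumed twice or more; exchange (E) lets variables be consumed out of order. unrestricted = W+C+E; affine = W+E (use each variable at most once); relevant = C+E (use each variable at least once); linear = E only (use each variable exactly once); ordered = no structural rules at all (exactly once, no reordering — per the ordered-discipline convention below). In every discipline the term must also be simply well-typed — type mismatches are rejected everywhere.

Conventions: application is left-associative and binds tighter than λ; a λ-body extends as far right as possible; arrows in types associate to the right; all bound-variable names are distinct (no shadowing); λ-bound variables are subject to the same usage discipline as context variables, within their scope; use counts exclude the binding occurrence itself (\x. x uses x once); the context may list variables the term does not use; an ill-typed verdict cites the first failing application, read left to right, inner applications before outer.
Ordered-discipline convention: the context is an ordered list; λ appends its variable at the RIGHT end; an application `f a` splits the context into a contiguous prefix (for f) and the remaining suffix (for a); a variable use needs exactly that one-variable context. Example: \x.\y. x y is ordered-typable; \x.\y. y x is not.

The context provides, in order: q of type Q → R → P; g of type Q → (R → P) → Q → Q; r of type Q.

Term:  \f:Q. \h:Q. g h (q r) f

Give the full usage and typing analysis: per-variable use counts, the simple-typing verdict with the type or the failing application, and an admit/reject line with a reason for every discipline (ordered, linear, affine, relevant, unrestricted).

counts: q: 1×, g: 1×, r: 1×, f (bound): 1×, h (bound): 1×
use order (left to right): g, h, q, r, f
typing: well-typed at Q → Q → Q
ordered: ✗ — no contiguous prefix/suffix split fits g, h, q, r, f
linear: ✓ — single use per variable (q, g, r, f, h)
affine: ✓ — no duplicate uses among q, g, r, f, h
relevant: ✓ — none of q, g, r, f, h goes unused
unrestricted: ✓ — simply typable at Q → Q → Q; W, C, E all held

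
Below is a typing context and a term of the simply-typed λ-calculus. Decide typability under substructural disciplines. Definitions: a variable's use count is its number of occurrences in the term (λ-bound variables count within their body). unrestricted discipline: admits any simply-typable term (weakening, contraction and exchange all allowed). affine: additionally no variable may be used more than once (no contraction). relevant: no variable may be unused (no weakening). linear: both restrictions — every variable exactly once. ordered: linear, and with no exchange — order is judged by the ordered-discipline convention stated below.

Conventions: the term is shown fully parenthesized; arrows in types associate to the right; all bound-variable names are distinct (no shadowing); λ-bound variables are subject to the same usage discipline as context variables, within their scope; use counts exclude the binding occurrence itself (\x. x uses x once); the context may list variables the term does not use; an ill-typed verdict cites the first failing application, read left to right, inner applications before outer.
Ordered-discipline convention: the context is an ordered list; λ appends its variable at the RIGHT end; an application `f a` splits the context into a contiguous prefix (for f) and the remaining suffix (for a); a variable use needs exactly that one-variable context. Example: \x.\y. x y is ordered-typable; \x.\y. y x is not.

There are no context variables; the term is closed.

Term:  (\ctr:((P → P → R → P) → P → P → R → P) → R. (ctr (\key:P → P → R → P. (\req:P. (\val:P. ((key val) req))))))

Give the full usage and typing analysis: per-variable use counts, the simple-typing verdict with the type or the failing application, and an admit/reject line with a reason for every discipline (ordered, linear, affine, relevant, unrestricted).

use counts: ctr [bound]=1; key [bound]=1; req [bound]=1; val [bound]=1
left-to-right use order: ctr, key, val, req
typing: the term checks, with type (((P → P → R → P) → P → P → R → P) → R) → R
ordered: ✗ — no contiguous prefix/suffix split fits ctr, key, val, req
linear: ✓ — each of ctr, key, req, val used exactly once
affine: ✓ — none of ctr, key, req, val used more than once
relevant: ✓ — every one of ctr, key, req, val appears
unrestricted: ✓ — well-typed at (((P → P → R → P) → P → P → R → P) → R) → R; no restrictions here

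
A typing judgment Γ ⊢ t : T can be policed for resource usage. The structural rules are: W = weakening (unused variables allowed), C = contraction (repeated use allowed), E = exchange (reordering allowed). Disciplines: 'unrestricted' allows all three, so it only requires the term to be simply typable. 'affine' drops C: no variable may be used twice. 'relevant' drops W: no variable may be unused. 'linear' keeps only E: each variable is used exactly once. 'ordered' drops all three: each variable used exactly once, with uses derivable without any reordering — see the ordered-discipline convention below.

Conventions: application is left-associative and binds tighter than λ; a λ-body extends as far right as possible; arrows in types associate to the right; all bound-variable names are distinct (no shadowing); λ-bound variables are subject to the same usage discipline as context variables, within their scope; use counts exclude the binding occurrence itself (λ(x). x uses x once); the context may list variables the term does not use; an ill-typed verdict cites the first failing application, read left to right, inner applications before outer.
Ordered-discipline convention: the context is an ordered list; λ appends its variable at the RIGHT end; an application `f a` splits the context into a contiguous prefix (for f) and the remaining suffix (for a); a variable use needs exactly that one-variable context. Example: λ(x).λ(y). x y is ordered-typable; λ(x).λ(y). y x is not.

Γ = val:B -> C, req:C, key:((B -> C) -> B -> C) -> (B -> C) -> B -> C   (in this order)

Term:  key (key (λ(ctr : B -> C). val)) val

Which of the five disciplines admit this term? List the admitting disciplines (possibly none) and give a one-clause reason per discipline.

accepted by: unrestricted
variable uses: val=2, req=0, key=2, ctr (λ-bound)=0
uses in reading order: key, key, val, val
typing: the term checks, with type B -> C
ordered: ✗ — val ×2, key ×2 used more than once (contraction); req, ctr left unused
linear: ✗ — val ×2, key ×2 used more than once (contraction); req, ctr left unused
affine: ✗ — val ×2, key ×2 used more than once (contraction)
relevant: ✗ — req, ctr left unused
unrestricted: ✓ — simply typable at B -> C; W, C, E all held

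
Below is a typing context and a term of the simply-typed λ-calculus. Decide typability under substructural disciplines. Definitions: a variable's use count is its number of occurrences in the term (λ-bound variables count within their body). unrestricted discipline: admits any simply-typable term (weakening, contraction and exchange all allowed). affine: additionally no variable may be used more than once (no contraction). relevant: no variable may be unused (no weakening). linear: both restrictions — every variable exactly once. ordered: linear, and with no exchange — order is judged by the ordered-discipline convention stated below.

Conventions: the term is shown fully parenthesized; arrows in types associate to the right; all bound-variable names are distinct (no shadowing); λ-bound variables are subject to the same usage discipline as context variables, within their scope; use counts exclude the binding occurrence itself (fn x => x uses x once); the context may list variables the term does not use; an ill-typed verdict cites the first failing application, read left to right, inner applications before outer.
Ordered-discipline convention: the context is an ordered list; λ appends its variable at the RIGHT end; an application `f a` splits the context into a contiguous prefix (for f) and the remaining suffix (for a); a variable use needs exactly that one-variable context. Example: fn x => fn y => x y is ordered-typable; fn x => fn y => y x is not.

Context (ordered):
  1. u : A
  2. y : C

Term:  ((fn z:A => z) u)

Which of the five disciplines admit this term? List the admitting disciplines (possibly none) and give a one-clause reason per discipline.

admitting disciplines: affine, unrestricted
usage: u=1; y=0; z (λ-bound)=1
order of uses: z, u
typing: well-typed at A
ordered: ✗ — y never used (weakening)
linear: ✗ — y never used (weakening)
affine: ✓ — no duplicate uses among u, y, z
relevant: ✗ — y never used (weakening)
unrestricted: ✓ — typability at A is all that's needed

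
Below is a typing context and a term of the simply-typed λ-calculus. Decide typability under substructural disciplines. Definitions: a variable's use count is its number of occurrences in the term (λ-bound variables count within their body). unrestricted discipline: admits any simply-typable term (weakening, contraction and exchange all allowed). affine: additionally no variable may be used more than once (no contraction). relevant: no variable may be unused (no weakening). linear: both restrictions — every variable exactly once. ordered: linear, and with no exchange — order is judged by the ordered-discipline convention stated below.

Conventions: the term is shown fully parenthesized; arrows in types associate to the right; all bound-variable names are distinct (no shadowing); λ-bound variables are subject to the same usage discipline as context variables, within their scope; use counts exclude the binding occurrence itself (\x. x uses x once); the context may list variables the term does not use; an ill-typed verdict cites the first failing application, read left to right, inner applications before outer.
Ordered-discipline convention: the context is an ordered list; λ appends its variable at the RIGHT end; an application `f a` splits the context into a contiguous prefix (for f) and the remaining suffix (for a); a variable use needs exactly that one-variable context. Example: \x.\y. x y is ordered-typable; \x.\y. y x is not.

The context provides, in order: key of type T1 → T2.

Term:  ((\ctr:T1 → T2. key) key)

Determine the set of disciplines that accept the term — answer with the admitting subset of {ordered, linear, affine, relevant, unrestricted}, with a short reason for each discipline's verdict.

admitted in: unrestricted
counts: key: 2; ctr (λ-bound): 0
left-to-right use order: key, key
typing: well-typed — term : T1 → T2
ordered ✗ (repeated use of key ×2; ctr never used (weakening))
linear ✗ (repeated use of key ×2; ctr never used (weakening))
affine ✗ (repeated use of key ×2)
relevant ✗ (ctr never used (weakening))
unrestricted ✓ (simply typable at T1 → T2; W, C, E all held)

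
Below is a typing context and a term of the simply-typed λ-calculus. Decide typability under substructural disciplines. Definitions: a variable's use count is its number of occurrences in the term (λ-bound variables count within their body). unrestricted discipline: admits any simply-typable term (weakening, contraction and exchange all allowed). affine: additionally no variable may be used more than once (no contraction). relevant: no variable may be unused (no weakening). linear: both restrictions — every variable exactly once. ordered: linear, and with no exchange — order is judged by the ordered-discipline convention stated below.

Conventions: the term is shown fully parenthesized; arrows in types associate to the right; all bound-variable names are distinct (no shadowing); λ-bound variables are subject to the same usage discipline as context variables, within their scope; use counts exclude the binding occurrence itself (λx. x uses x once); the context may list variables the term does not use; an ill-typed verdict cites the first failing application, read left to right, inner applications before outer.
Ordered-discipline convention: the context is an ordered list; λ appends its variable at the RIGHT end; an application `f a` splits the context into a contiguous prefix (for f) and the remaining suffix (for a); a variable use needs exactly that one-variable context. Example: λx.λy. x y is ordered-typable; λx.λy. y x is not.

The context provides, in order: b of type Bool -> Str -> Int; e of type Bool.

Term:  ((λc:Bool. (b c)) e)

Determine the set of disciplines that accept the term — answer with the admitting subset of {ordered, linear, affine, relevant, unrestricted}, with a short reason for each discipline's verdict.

accepted by: ordered, linear, affine, relevant, unrestricted
variable uses: b ×1, e ×1, c (bound) ×1
left-to-right use order: b, c, e
typing: the term checks, with type Str -> Int
ordered: ✓, b, e, c once each; derivable with no W/C/E
linear: ✓, each of b, e, c used exactly once
affine: ✓, at most one use each (b, e, c)
relevant: ✓, every one of b, e, c appears
unrestricted: ✓, well-typed at Str -> Int; no restrictions here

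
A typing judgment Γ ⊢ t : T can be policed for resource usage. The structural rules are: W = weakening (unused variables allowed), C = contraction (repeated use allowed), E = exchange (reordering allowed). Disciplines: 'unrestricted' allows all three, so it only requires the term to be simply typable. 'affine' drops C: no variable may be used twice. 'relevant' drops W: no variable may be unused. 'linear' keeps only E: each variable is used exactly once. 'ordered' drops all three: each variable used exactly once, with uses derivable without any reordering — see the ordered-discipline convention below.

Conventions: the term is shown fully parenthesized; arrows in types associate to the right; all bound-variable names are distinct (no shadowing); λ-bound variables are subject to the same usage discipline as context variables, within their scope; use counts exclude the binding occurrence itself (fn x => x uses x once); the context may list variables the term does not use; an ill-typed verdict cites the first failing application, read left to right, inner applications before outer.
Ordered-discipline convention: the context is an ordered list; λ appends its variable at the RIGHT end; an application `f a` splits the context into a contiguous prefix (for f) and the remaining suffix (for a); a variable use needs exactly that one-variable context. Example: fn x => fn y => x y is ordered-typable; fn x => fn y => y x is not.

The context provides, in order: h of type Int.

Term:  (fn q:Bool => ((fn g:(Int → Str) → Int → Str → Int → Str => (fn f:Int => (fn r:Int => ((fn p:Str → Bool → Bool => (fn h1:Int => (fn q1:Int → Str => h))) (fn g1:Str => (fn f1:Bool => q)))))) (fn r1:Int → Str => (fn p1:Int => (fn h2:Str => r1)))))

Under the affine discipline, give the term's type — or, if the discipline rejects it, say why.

term : Bool → Int → Int → Int → (Int → Str) → Int
usage: h: 1×; q [bound]: 1×; g [bound]: 0×; f [bound]: 0×; r [bound]: 0×; p [bound]: 0×; h1 [bound]: 0×; q1 [bound]: 0×; g1 [bound]: 0×; f1 [bound]: 0×; r1 [bound]: 1×; p1 [bound]: 0×; h2 [bound]: 0×
left-to-right use order: h, q, r1
typing: the term checks, with type Bool → Int → Int → Int → (Int → Str) → Int
across the five disciplines: ordered ✗ | linear ✗ | affine ✓ | relevant ✗ | unrestricted ✓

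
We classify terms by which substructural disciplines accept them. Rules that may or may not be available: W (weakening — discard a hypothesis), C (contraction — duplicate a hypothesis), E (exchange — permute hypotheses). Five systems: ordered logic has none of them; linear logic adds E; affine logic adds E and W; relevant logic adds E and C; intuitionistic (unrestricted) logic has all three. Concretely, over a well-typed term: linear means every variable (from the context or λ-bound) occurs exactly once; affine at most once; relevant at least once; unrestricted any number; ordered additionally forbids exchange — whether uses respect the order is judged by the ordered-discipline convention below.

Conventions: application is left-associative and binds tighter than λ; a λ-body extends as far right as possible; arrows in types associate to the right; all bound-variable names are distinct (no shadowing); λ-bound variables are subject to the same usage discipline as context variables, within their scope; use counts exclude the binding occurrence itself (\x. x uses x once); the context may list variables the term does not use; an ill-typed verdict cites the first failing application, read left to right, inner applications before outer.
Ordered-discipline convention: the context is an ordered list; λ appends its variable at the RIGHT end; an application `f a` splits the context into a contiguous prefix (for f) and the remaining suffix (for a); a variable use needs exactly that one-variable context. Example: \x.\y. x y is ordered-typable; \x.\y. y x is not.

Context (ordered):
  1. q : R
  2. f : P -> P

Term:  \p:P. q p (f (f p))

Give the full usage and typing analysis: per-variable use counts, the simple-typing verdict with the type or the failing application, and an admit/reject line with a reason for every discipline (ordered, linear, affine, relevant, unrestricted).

counts: q=1, f=2, p [bound]=2
use order (left to right): q, p, f, f, p
typing: ill-typed: non-arrow in function slot: R
ordered ✗ (a type mismatch blocks all five)
linear ✗ (the type mismatch rejects it)
affine ✗ (not simply typable)
relevant ✗ (fails simple typing)
unrestricted ✗ (a type mismatch blocks all five)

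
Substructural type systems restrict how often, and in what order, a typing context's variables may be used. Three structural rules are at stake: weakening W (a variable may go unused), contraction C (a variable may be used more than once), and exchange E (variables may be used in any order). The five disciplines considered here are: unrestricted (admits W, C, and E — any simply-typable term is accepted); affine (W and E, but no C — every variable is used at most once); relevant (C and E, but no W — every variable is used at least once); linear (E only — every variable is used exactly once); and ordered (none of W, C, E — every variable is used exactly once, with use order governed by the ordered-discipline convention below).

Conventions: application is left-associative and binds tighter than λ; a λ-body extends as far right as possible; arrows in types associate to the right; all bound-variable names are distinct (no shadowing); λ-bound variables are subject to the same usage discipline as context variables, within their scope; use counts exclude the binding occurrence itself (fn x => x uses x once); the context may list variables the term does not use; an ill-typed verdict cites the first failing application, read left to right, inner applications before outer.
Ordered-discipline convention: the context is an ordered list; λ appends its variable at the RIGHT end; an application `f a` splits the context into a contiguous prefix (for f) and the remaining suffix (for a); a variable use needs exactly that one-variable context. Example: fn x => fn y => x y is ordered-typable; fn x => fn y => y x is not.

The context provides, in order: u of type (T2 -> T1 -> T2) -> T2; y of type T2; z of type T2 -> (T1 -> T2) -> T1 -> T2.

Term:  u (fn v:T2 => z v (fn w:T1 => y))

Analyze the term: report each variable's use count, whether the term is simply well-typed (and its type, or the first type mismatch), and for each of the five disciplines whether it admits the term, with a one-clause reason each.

variable uses: u: 1, y: 1, z: 1, v (bound): 1, w (bound): 0
uses in reading order: u, z, v, y
typing: well-typed — term : T2
ordered: ✗ — unused: w — weakening required
linear: ✗ — unused: w — weakening required
affine: ✓ — u, y, z, v, w: no repeats, contraction unneeded
relevant: ✗ — unused: w — weakening required
unrestricted: ✓ — well-typed at T2; no restrictions here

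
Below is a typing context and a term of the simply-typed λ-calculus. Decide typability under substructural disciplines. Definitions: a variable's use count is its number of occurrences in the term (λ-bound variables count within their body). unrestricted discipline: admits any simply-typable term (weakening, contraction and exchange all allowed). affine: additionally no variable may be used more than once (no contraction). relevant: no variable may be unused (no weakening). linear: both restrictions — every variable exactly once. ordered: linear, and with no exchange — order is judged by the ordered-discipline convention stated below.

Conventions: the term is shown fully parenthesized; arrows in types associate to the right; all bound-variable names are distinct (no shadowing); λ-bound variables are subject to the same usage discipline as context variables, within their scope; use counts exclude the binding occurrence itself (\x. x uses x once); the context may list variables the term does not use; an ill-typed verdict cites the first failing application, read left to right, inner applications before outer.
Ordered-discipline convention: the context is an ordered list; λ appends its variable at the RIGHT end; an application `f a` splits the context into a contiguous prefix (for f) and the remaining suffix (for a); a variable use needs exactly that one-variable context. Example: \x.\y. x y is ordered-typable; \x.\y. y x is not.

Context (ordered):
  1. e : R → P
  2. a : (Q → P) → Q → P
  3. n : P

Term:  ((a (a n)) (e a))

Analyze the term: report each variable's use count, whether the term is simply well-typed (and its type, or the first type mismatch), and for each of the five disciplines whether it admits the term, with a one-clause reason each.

counts: e: 1; a: 3; n: 1
use order (left to right): a, a, n, e, a
typing: ill-typed: argument of type P where Q → P is required
ordered ✗ (the type mismatch rejects it)
linear ✗ (not simply typable)
affine ✗ (fails simple typing)
relevant ✗ (a type mismatch blocks all five)
unrestricted ✗ (the type mismatch rejects it)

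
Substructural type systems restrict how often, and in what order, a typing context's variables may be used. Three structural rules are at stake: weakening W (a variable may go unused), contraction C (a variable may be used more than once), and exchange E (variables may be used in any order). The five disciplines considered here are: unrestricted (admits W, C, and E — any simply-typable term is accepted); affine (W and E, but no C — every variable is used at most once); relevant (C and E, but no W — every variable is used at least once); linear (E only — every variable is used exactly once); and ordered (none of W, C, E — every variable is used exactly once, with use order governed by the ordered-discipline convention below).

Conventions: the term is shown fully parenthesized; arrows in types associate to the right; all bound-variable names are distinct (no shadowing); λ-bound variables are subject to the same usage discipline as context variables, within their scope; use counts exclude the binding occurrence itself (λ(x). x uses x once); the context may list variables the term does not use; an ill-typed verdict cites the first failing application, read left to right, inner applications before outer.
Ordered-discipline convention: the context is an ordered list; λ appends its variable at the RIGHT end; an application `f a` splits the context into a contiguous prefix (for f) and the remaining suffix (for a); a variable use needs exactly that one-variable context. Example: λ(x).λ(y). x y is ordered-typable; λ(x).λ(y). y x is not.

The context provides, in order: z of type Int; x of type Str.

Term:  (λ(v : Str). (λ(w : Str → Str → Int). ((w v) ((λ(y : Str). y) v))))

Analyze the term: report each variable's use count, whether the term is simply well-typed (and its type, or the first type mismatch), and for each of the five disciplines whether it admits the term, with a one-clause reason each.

variable uses: z=0, x=0, v (bound)=2, w (bound)=1, y (bound)=1
use order (left to right): w, v, y, v
typing: well-typed at Str → (Str → Str → Int) → Int
ordered: ✗, uses contraction: v ×2; unused: z, x — weakening required
linear: ✗, uses contraction: v ×2; unused: z, x — weakening required
affine: ✗, uses contraction: v ×2
relevant: ✗, unused: z, x — weakening required
unrestricted: ✓, typability at Str → (Str → Str → Int) → Int is all that's needed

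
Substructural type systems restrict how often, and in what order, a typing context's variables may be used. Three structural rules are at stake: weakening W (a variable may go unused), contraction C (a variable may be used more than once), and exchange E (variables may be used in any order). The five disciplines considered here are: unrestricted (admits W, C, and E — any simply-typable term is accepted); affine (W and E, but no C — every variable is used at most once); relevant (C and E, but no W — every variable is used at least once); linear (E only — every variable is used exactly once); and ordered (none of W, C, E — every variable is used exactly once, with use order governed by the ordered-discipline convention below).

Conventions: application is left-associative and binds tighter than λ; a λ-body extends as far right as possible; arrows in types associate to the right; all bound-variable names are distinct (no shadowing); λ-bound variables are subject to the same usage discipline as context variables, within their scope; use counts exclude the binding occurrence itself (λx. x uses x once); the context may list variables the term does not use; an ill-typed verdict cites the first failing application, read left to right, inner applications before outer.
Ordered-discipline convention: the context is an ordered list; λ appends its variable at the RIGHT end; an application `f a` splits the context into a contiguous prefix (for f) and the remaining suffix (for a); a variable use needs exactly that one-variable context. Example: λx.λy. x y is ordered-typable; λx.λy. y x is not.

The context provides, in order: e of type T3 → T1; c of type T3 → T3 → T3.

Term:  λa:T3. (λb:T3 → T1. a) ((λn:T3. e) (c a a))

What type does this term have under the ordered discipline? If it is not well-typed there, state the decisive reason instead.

not well-typed under ordered — uses contraction: a ×3; unused: b, n — weakening required
usage: e: 1, c: 1, a [bound]: 3, b [bound]: 0, n [bound]: 0
order of uses: a, e, c, a, a
typing: ✓ — T3 → T3
across the five disciplines: ordered ✗ | linear ✗ | affine ✗ | relevant ✗ | unrestricted ✓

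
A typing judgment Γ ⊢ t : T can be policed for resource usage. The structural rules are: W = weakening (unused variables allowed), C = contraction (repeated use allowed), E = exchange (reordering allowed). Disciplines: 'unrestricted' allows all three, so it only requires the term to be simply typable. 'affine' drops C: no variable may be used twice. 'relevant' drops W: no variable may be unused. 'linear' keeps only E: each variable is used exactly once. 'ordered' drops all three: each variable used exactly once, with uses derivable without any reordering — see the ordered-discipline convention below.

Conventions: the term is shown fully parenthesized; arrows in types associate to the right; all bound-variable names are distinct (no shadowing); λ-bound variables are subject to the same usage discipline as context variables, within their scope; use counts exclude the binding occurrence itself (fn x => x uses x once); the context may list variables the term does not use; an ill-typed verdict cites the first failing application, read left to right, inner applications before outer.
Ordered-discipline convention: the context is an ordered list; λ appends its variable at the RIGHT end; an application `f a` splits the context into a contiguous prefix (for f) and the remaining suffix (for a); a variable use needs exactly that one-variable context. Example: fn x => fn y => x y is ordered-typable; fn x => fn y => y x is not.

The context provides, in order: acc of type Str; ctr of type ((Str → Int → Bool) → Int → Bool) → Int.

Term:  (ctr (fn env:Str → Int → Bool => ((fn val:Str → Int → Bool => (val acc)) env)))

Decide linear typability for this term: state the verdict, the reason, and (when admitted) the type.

yes — single use per variable (acc, ctr, env, val); term : Int
use counts: acc: 1×; ctr: 1×; env [bound]: 1×; val [bound]: 1×
uses in reading order: ctr, val, acc, env
typing: well-typed — term : Int
per-discipline verdicts: ordered ✗, linear ✓, affine ✓, relevant ✓, unrestricted ✓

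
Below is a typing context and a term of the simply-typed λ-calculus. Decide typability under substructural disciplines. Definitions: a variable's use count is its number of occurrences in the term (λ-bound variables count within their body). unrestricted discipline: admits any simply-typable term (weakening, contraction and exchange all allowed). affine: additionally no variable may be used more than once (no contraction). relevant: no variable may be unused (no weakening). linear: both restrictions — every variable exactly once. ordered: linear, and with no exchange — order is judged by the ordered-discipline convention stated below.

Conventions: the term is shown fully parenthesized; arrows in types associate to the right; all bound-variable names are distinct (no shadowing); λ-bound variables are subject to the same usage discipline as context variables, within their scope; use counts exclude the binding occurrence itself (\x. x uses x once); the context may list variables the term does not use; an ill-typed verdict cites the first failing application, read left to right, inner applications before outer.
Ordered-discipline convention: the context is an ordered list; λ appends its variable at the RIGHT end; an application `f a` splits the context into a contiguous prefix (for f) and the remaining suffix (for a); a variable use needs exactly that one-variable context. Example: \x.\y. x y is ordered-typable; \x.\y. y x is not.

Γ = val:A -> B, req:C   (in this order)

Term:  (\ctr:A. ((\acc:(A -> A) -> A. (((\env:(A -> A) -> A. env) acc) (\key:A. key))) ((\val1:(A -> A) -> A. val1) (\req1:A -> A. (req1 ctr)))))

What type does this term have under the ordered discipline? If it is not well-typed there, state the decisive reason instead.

not well-typed under ordered — val, req left unused
counts: val: 0×, req: 0×, ctr (λ-bound): 1×, acc (λ-bound): 1×, env (λ-bound): 1×, key (λ-bound): 1×, val1 (λ-bound): 1×, req1 (λ-bound): 1×
order of uses: env, acc, key, val1, req1, ctr
typing: well-typed — term : A -> A
across the five disciplines: ordered ✗ | linear ✗ | affine ✓ | relevant ✗ | unrestricted ✓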